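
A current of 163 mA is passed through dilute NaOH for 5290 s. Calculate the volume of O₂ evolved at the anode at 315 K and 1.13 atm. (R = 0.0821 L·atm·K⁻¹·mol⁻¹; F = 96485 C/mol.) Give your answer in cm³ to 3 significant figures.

51.1 cm³

Q = It = 0.163 × 5290 = 862.3 C
n(e⁻) = 862.3 / 96485 = 0.008937 mol
2H₂O → O₂ + 4H⁺ + 4e⁻, so n(O₂) = 0.008937 / 4 = 0.002234 mol
V = nRT/P = 0.002234 × 0.0821 × 315 / 1.13 = 0.05113 L
= 51.1 cm³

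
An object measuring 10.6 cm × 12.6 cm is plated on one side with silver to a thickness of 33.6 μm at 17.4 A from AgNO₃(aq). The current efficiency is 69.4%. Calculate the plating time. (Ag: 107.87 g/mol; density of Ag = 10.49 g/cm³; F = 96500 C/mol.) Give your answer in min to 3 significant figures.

5.81 min

Plated area = 10.6 × 12.6 = 133.6 cm²
Volume = 133.6 × 33.6×10⁻⁴ cm = 0.4489 cm³
m(Ag) = 0.4489 × 10.49 = 4.709 g
n(Ag) = 4.709 / 107.87 = 0.04365 mol; n(e⁻) = 0.04365 mol
Q = 0.04365 × 96500 / 0.694 = 6069 C
t = 6069 / 17.4 = 348.8 s = 5.81 min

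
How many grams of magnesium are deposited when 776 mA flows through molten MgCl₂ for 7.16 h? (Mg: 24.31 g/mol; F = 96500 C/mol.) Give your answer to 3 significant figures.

Q = 0.776 A × 25776 s = 20000 C
n(e⁻) = Q/F = 20000/96500 = 0.2073 mol
Mg²⁺ + 2e⁻ → Mg, so n(Mg) = 0.2073 / 2 = 0.1037 mol
m = 0.1037 × 24.31 = 2.52 g

2.52 g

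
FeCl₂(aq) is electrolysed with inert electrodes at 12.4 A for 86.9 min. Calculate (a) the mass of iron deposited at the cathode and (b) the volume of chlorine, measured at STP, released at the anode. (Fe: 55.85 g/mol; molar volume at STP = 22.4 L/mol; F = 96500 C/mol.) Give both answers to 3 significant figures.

18.7 g Fe; 7.50 L Cl₂

Q = 12.4 × 5214 = 64650 C; n(e⁻) = 64650 / 96500 = 0.6699 mol
Cathode: Fe²⁺ + 2e⁻ → Fe → n(Fe) = 0.6699/2 = 0.3350 mol → 18.7 g
Anode: 2Cl⁻ → Cl₂ + 2e⁻ → n(Cl₂) = 0.6699/2 = 0.3350 mol → 7.50 L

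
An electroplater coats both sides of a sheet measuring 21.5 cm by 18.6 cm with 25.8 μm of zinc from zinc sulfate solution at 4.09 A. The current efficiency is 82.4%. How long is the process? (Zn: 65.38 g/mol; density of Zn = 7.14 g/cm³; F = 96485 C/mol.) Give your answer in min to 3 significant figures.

Plated area = 2 × 21.5 × 18.6 = 799.8 cm²
Volume = 799.8 × 25.8×10⁻⁴ cm = 2.063 cm³
m(Zn) = 2.063 × 7.14 = 14.73 g
n(Zn) = 14.73 / 65.38 = 0.2253 mol; n(e⁻) = 2 × 0.2253 = 0.4506 mol
Q = 0.4506 × 96485 / 0.824 = 52760 C
t = 52760 / 4.09 = 12900 s = 215 min

215 min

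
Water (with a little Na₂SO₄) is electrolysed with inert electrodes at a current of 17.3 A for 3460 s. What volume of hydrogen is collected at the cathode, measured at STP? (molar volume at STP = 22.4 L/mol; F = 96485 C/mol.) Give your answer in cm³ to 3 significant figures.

6950 cm³

Q = 17.3 A × 3460 s = 59860 C
n(e⁻) = Q/F = 59860/96485 = 0.6204 mol
2H⁺ + 2e⁻ → H₂, so n(H₂) = 0.6204 / 2 = 0.3102 mol
V = 0.3102 × 22.4 = 6.948 L
= 6950 cm³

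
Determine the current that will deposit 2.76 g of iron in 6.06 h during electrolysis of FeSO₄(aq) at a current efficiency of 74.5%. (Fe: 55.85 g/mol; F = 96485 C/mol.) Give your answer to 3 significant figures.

n(Fe) = 2.76 / 55.85 = 0.04942 mol
Fe²⁺ + 2e⁻ → Fe, so n(e⁻) = 2 × 0.04942 = 0.09884 mol
Q = 0.09884 × 96485 / 0.745 = 12800 C
I = Q / t = 12800 / 21816 s = 0.587 A

0.587 A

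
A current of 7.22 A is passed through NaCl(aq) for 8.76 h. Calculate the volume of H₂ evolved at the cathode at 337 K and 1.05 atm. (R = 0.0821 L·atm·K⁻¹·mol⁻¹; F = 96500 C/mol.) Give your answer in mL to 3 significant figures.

Q = 7.22 A × 31536 s = 2.277×10^5 C
n(e⁻) = Q/F = 2.277×10^5/96500 = 2.360 mol
2H⁺ + 2e⁻ → H₂, so n(H₂) = 2.360 / 2 = 1.180 mol
V = nRT/P = 1.180 × 0.0821 × 337 / 1.05 = 31.09 L
= 31100 mL

31100 mL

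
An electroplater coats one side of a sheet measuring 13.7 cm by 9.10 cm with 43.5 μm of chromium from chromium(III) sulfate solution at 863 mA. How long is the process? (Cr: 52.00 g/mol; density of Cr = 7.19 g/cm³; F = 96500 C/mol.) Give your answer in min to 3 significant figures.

Plated area = 13.7 × 9.10 = 124.7 cm²
Volume = 124.7 × 43.5×10⁻⁴ cm = 0.5424 cm³
m(Cr) = 0.5424 × 7.19 = 3.900 g
n(Cr) = 3.900 / 52.00 = 0.07500 mol; n(e⁻) = 3 × 0.07500 = 0.2250 mol
Q = 0.2250 × 96500 = 21710 C
t = 21710 / 0.863 = 25160 s = 419 min

419 min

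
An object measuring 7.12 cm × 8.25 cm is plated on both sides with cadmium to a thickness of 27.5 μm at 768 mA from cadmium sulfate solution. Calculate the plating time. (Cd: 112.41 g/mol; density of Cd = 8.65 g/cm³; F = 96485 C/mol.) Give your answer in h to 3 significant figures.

Plated area = 2 × 7.12 × 8.25 = 117.5 cm²
Volume = 117.5 × 27.5×10⁻⁴ cm = 0.3231 cm³
m(Cd) = 0.3231 × 8.65 = 2.795 g
n(Cd) = 2.795 / 112.41 = 0.02486 mol; n(e⁻) = 2 × 0.02486 = 0.04972 mol
Q = 0.04972 × 96485 = 4797 C
t = 4797 / 0.768 = 6246 s = 1.74 h

1.74 h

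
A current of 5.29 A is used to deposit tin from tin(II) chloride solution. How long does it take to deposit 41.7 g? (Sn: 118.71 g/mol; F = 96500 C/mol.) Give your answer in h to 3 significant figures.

n(Sn) = 41.7 / 118.71 = 0.3513 mol
Sn²⁺ + 2e⁻ → Sn, so n(e⁻) = 2 × 0.3513 = 0.7026 mol
Q = 0.7026 × 96500 = 67800 C
t = Q / I = 67800 / 5.29 = 12820 s = 3.56 h

3.56 h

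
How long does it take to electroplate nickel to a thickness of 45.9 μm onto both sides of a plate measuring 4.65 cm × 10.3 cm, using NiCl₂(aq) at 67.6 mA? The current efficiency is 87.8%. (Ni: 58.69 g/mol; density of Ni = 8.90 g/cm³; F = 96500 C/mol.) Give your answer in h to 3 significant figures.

Plated area = 2 × 4.65 × 10.3 = 95.79 cm²
Volume = 95.79 × 45.9×10⁻⁴ cm = 0.4397 cm³
m(Ni) = 0.4397 × 8.90 = 3.913 g
n(Ni) = 3.913 / 58.69 = 0.06667 mol; n(e⁻) = 2 × 0.06667 = 0.1333 mol
Q = 0.1333 × 96500 / 0.878 = 14650 C
t = 14650 / 0.0676 = 2.167×10^5 s = 60.2 h

60.2 h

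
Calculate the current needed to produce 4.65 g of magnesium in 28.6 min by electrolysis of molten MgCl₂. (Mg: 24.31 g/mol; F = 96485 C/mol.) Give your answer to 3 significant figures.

n(Mg) = 4.65 / 24.31 = 0.1913 mol
Mg²⁺ + 2e⁻ → Mg, so n(e⁻) = 2 × 0.1913 = 0.3826 mol
Q = 0.3826 × 96485 = 36920 C
I = Q / t = 36920 / 1716 s = 21.5 A

21.5 A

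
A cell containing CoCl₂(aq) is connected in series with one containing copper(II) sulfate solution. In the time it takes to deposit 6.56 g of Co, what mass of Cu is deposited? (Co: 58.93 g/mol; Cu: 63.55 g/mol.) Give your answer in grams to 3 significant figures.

7.07 g

n(Co) = 6.56 / 58.93 = 0.1113 mol
Co²⁺ + 2e⁻ → Co, so n(e⁻) = 2 × 0.1113 = 0.2226 mol
The cells are in series, so the same charge (and hence the same n(e⁻) = 0.2226 mol) passes through both.
Cu²⁺ + 2e⁻ → Cu, so n(Cu) = 0.2226 / 2 = 0.1113 mol
m(Cu) = 0.1113 × 63.55 = 7.07 g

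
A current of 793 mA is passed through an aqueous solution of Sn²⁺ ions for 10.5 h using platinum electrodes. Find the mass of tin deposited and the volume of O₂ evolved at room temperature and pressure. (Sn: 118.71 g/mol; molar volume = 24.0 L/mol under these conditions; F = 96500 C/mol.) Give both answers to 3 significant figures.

18.4 g Sn; 1.86 L O₂

Q = 0.793 × 37800 = 29980 C; n(e⁻) = 29980 / 96500 = 0.3107 mol
Cathode: Sn²⁺ + 2e⁻ → Sn → n(Sn) = 0.3107/2 = 0.1554 mol → 18.4 g
Anode: 2H₂O → O₂ + 4H⁺ + 4e⁻ → n(O₂) = 0.3107/4 = 0.07768 mol → 1.86 L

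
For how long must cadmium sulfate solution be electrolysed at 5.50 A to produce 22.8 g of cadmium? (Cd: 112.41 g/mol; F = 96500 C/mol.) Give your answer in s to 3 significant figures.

7120 s

n(Cd) = 22.8 / 112.41 = 0.2028 mol
Cd²⁺ + 2e⁻ → Cd, so n(e⁻) = 2 × 0.2028 = 0.4056 mol
Q = 0.4056 × 96500 = 39140 C
t = Q / I = 39140 / 5.50 = 7116 s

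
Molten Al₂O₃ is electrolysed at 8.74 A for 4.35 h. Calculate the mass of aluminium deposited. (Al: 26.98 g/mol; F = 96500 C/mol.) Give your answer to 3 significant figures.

12.8 g

Q = 8.74 A × 15660 s = 1.369×10^5 C
Moles of electrons = 1.369×10^5 / 96500 = 1.419 mol
Al³⁺ + 3e⁻ → Al, so n(Al) = 1.419 / 3 = 0.4730 mol
m = 0.4730 × 26.98 = 12.8 g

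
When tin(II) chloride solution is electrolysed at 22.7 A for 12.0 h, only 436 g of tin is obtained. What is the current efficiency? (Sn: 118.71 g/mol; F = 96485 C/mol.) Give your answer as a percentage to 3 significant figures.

72.3%

Q = 22.7 × 43200 = 9.806×10^5 C
n(e⁻) = 9.806×10^5 / 96485 = 10.16 mol
Sn²⁺ + 2e⁻ → Sn, so theoretical n(Sn) = 5.080 mol → 603.0 g
Efficiency = 436 / 603.0 = 0.7231 = 72.3%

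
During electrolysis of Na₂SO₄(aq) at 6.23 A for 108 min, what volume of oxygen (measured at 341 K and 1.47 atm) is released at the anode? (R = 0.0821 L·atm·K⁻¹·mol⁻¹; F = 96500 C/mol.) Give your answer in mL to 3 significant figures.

Q = It = 6.23 × 6480 = 40370 C
Moles of electrons = 40370 / 96500 = 0.4183 mol
2H₂O → O₂ + 4H⁺ + 4e⁻, so n(O₂) = 0.4183 / 4 = 0.1046 mol
V = nRT/P = 0.1046 × 0.0821 × 341 / 1.47 = 1.992 L
= 1990 mL

1990 mL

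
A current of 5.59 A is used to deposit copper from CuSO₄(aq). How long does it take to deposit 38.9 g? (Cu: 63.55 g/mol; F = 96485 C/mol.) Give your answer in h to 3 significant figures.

n(Cu) = 38.9 / 63.55 = 0.6121 mol
Cu²⁺ + 2e⁻ → Cu, so n(e⁻) = 2 × 0.6121 = 1.224 mol
Q = 1.224 × 96485 = 1.181×10^5 C
t = Q / I = 1.181×10^5 / 5.59 = 21130 s = 5.87 h

5.87 h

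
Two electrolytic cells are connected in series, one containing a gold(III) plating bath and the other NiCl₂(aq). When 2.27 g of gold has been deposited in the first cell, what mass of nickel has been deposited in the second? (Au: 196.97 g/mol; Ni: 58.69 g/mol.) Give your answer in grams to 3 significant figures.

n(Au) = 2.27 / 196.97 = 0.01152 mol
Au³⁺ + 3e⁻ → Au, so n(e⁻) = 3 × 0.01152 = 0.03456 mol
Since the cells are in series, n(e⁻) in the Ni cell is also 0.03456 mol.
Ni²⁺ + 2e⁻ → Ni, so n(Ni) = 0.03456 / 2 = 0.01728 mol
m(Ni) = 0.01728 × 58.69 = 1.01 g

1.01 g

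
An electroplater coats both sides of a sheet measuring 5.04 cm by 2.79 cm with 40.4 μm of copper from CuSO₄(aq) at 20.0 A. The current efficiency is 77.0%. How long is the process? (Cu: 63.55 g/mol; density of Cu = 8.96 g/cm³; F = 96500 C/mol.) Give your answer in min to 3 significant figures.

3.35 min

Plated area = 2 × 5.04 × 2.79 = 28.12 cm²
Volume = 28.12 × 40.4×10⁻⁴ cm = 0.1136 cm³
m(Cu) = 0.1136 × 8.96 = 1.018 g
n(Cu) = 1.018 / 63.55 = 0.01602 mol; n(e⁻) = 2 × 0.01602 = 0.03204 mol
Q = 0.03204 × 96500 / 0.770 = 4015 C
t = 4015 / 20.0 = 200.8 s = 3.35 min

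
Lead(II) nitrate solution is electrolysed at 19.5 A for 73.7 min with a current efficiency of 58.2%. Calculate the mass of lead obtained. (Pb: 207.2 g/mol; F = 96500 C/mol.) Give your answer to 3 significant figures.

53.9 g

Q = 19.5 × 4422 = 86230 C
n(e⁻) = 86230 / 96500 = 0.8936 mol
Pb²⁺ + 2e⁻ → Pb, so theoretical m(Pb) = 0.4468 × 207.2 = 92.58 g
Actual mass = 58.2% × 92.58 = 53.9 g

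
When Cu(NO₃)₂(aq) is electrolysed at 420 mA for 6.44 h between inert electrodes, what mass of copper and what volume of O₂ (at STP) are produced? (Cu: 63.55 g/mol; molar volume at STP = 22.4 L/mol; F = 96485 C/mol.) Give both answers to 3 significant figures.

Q = 0.420 × 23184 = 9737 C; n(e⁻) = 9737 / 96485 = 0.1009 mol
Cathode: Cu²⁺ + 2e⁻ → Cu → n(Cu) = 0.1009/2 = 0.05045 mol → 3.21 g
Anode: 2H₂O → O₂ + 4H⁺ + 4e⁻ → n(O₂) = 0.1009/4 = 0.02523 mol → 0.565 L

3.21 g Cu; 0.565 L O₂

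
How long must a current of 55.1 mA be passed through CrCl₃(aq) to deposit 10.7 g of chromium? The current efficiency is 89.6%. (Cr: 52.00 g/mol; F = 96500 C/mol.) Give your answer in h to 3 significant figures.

335 h

n(Cr) = 10.7 / 52.00 = 0.2058 mol
Cr³⁺ + 3e⁻ → Cr, so n(e⁻) = 3 × 0.2058 = 0.6174 mol
Q = 0.6174 × 96500 / 0.896 = 66490 C
t = Q / I = 66490 / 0.0551 = 1.207×10^6 s = 335 h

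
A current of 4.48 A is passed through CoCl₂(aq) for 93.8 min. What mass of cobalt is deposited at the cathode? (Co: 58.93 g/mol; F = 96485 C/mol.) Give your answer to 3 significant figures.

7.70 g

Charge passed = 4.48 × 5628 = 25210 C
n(e⁻) = Q/F = 25210/96485 = 0.2613 mol
Co²⁺ + 2e⁻ → Co, so n(Co) = 0.2613 / 2 = 0.1307 mol
m = 0.1307 × 58.93 = 7.70 g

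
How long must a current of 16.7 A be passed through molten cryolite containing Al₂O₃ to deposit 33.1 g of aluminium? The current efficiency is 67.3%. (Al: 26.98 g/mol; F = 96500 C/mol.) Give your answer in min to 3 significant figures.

n(Al) = 33.1 / 26.98 = 1.227 mol
Al³⁺ + 3e⁻ → Al, so n(e⁻) = 3 × 1.227 = 3.681 mol
Q = 3.681 × 96500 / 0.673 = 5.278×10^5 C
t = Q / I = 5.278×10^5 / 16.7 = 31600 s = 527 min

527 min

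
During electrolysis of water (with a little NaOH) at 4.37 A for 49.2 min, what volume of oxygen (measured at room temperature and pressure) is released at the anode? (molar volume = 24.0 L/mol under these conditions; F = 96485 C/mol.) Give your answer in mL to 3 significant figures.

Charge passed = 4.37 × 2952 = 12900 C
n(e⁻) = 12900 / 96485 = 0.1337 mol
2H₂O → O₂ + 4H⁺ + 4e⁻, so n(O₂) = 0.1337 / 4 = 0.03343 mol
V = 0.03343 × 24.0 = 0.8023 L
= 802 mL

802 mL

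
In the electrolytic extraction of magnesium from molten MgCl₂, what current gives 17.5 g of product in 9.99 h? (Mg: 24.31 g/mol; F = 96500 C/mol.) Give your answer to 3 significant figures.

n(Mg) = 17.5 / 24.31 = 0.7199 mol
Mg²⁺ + 2e⁻ → Mg, so n(e⁻) = 2 × 0.7199 = 1.440 mol
Q = 1.440 × 96500 = 1.390×10^5 C
I = Q / t = 1.390×10^5 / 35964 s = 3.86 A

3.86 A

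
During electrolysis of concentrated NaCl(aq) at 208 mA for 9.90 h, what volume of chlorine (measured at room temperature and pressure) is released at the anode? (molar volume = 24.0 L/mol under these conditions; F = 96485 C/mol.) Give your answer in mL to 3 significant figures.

922 mL

Q = It = 0.208 × 35640 = 7413 C
n(e⁻) = Q/F = 7413/96485 = 0.07683 mol
2Cl⁻ → Cl₂ + 2e⁻, so n(Cl₂) = 0.07683 / 2 = 0.03842 mol
V = 0.03842 × 24.0 = 0.9221 L
= 922 mL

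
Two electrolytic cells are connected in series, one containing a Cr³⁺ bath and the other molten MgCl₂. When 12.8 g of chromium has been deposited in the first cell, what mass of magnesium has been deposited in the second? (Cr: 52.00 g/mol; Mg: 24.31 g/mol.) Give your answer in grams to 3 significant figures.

n(Cr) = 12.8 / 52.00 = 0.2462 mol
Cr³⁺ + 3e⁻ → Cr, so n(e⁻) = 3 × 0.2462 = 0.7386 mol
In series, the same 0.7386 mol of electrons flows through the second cell.
Mg²⁺ + 2e⁻ → Mg, so n(Mg) = 0.7386 / 2 = 0.3693 mol
m(Mg) = 0.3693 × 24.31 = 8.98 g

8.98 g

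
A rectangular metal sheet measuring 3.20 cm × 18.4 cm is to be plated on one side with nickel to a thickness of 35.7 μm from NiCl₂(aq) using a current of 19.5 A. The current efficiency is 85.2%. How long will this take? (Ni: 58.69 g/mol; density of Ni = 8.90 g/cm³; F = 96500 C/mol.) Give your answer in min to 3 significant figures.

Plated area = 3.20 × 18.4 = 58.88 cm²
Volume = 58.88 × 35.7×10⁻⁴ cm = 0.2102 cm³
m(Ni) = 0.2102 × 8.90 = 1.871 g
n(Ni) = 1.871 / 58.69 = 0.03188 mol; n(e⁻) = 2 × 0.03188 = 0.06376 mol
Q = 0.06376 × 96500 / 0.852 = 7222 C
t = 7222 / 19.5 = 370.4 s = 6.17 min

6.17 min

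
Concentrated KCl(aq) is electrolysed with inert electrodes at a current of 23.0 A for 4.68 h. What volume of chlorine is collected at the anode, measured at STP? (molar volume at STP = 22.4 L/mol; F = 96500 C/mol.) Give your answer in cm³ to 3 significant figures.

Q = It = 23.0 × 16848 = 3.875×10^5 C
n(e⁻) = Q/F = 3.875×10^5/96500 = 4.016 mol
2Cl⁻ → Cl₂ + 2e⁻, so n(Cl₂) = 4.016 / 2 = 2.008 mol
V = 2.008 × 22.4 = 44.98 L
= 45000 cm³

45000 cm³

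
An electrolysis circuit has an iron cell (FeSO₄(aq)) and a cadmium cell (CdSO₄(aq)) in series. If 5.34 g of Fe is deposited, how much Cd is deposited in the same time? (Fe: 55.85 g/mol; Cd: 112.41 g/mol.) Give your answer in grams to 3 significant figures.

n(Fe) = 5.34 / 55.85 = 0.09561 mol
Fe²⁺ + 2e⁻ → Fe, so n(e⁻) = 2 × 0.09561 = 0.1912 mol
Since the cells are in series, n(e⁻) in the Cd cell is also 0.1912 mol.
Cd²⁺ + 2e⁻ → Cd, so n(Cd) = 0.1912 / 2 = 0.09560 mol
m(Cd) = 0.09560 × 112.41 = 10.7 g

10.7 g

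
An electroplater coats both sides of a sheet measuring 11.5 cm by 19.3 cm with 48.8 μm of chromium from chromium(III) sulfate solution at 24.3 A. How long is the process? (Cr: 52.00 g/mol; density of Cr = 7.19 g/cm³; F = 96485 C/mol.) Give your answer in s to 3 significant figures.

3570 s

Plated area = 2 × 11.5 × 19.3 = 443.9 cm²
Volume = 443.9 × 48.8×10⁻⁴ cm = 2.166 cm³
m(Cr) = 2.166 × 7.19 = 15.57 g
n(Cr) = 15.57 / 52.00 = 0.2994 mol; n(e⁻) = 3 × 0.2994 = 0.8982 mol
Q = 0.8982 × 96485 = 86660 C
t = 86660 / 24.3 = 3566 s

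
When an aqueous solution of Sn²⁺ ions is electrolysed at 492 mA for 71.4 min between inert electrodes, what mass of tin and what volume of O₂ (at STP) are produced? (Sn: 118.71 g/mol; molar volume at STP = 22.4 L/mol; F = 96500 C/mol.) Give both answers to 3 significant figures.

1.30 g Sn; 0.122 L O₂

Q = 0.492 × 4284 = 2108 C; n(e⁻) = 2108 / 96500 = 0.02184 mol
Cathode: Sn²⁺ + 2e⁻ → Sn → n(Sn) = 0.02184/2 = 0.01092 mol → 1.30 g
Anode: 2H₂O → O₂ + 4H⁺ + 4e⁻ → n(O₂) = 0.02184/4 = 0.005460 mol → 0.122 L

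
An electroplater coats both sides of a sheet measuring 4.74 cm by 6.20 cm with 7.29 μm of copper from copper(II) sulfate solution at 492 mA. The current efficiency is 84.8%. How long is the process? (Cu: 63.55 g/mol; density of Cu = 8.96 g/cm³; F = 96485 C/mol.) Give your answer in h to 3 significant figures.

0.776 h

Plated area = 2 × 4.74 × 6.20 = 58.78 cm²
Volume = 58.78 × 7.29×10⁻⁴ cm = 0.04285 cm³
m(Cu) = 0.04285 × 8.96 = 0.3839 g
n(Cu) = 0.3839 / 63.55 = 0.006041 mol; n(e⁻) = 2 × 0.006041 = 0.01208 mol
Q = 0.01208 × 96485 / 0.848 = 1374 C
t = 1374 / 0.492 = 2793 s = 0.776 h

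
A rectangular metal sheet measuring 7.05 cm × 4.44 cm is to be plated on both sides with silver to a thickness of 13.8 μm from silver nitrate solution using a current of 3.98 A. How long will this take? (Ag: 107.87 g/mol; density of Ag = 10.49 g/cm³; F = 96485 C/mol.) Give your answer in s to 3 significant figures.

204 s

Plated area = 2 × 7.05 × 4.44 = 62.60 cm²
Volume = 62.60 × 13.8×10⁻⁴ cm = 0.08639 cm³
m(Ag) = 0.08639 × 10.49 = 0.9062 g
n(Ag) = 0.9062 / 107.87 = 0.008401 mol; n(e⁻) = 0.008401 mol
Q = 0.008401 × 96485 = 810.6 C
t = 810.6 / 3.98 = 203.7 s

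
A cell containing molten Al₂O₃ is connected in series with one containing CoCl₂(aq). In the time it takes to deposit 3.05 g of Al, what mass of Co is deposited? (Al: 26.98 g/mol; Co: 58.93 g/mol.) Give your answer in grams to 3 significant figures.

9.99 g

n(Al) = 3.05 / 26.98 = 0.1130 mol
Al³⁺ + 3e⁻ → Al, so n(e⁻) = 3 × 0.1130 = 0.3390 mol
The cells are in series, so the same charge (and hence the same n(e⁻) = 0.3390 mol) passes through both.
Co²⁺ + 2e⁻ → Co, so n(Co) = 0.3390 / 2 = 0.1695 mol
m(Co) = 0.1695 × 58.93 = 9.99 g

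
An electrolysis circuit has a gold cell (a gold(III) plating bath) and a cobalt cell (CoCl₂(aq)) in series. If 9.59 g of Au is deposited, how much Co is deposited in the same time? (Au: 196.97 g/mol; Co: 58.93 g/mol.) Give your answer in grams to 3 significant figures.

4.30 g

n(Au) = 9.59 / 196.97 = 0.04869 mol
Au³⁺ + 3e⁻ → Au, so n(e⁻) = 3 × 0.04869 = 0.1461 mol
Same current for the same time ⇒ same n(e⁻) = 0.1461 mol in both cells.
Co²⁺ + 2e⁻ → Co, so n(Co) = 0.1461 / 2 = 0.07305 mol
m(Co) = 0.07305 × 58.93 = 4.30 g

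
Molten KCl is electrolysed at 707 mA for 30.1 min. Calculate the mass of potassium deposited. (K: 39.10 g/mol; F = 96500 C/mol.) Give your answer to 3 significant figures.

Q = 0.707 A × 1806 s = 1277 C
n(e⁻) = Q/F = 1277/96500 = 0.01323 mol
K⁺ + e⁻ → K, so n(K) = 0.01323 mol
m = 0.01323 × 39.10 = 0.517 g

0.517 g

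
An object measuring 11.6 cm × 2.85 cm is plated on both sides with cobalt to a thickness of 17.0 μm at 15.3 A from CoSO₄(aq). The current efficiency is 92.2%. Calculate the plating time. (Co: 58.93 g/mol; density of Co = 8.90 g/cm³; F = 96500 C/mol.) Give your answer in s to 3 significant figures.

Plated area = 2 × 11.6 × 2.85 = 66.12 cm²
Volume = 66.12 × 17.0×10⁻⁴ cm = 0.1124 cm³
m(Co) = 0.1124 × 8.90 = 1.000 g
n(Co) = 1.000 / 58.93 = 0.01697 mol; n(e⁻) = 2 × 0.01697 = 0.03394 mol
Q = 0.03394 × 96500 / 0.922 = 3552 C
t = 3552 / 15.3 = 232.2 s

232 s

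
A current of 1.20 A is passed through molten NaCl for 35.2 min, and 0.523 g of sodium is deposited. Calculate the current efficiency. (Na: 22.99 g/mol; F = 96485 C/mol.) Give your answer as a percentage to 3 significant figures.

Q = 1.20 × 2112 = 2534 C
n(e⁻) = 2534 / 96485 = 0.02626 mol
Na⁺ + e⁻ → Na, so theoretical n(Na) = 0.02626 mol → 0.6037 g
Efficiency = 0.523 / 0.6037 = 0.8663 = 86.6%

86.6%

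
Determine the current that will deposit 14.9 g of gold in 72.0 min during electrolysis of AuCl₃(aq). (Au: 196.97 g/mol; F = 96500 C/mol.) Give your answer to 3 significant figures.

5.07 A

n(Au) = 14.9 / 196.97 = 0.07565 mol
Au³⁺ + 3e⁻ → Au, so n(e⁻) = 3 × 0.07565 = 0.2270 mol
Q = 0.2270 × 96500 = 21910 C
I = Q / t = 21910 / 4320 s = 5.07 A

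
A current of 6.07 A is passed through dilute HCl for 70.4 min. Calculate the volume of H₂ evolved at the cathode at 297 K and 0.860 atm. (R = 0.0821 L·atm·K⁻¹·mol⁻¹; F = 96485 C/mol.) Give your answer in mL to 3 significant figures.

3770 mL

Q = It = 6.07 × 4224 = 25640 C
n(e⁻) = Q/F = 25640/96485 = 0.2657 mol
2H⁺ + 2e⁻ → H₂, so n(H₂) = 0.2657 / 2 = 0.1329 mol
V = nRT/P = 0.1329 × 0.0821 × 297 / 0.860 = 3.768 L
= 3770 mL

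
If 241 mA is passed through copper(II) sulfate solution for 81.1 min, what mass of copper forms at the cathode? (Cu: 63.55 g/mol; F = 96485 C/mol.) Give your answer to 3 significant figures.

0.386 g

Q = It = 0.241 × 4866 = 1173 C
n(e⁻) = Q/F = 1173/96485 = 0.01216 mol
Cu²⁺ + 2e⁻ → Cu, so n(Cu) = 0.01216 / 2 = 0.006080 mol
m = 0.006080 × 63.55 = 0.386 g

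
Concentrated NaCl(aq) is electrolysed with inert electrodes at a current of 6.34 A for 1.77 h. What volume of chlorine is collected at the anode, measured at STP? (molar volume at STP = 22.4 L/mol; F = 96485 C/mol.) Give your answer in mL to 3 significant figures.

Charge passed = 6.34 × 6372 = 40400 C
n(e⁻) = Q/F = 40400/96485 = 0.4187 mol
2Cl⁻ → Cl₂ + 2e⁻, so n(Cl₂) = 0.4187 / 2 = 0.2094 mol
V = 0.2094 × 22.4 = 4.691 L
= 4690 mL

4690 mL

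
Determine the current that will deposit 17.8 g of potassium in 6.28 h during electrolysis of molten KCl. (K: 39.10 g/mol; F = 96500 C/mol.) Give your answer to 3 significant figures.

n(K) = 17.8 / 39.10 = 0.4552 mol
K⁺ + e⁻ → K, so n(e⁻) = 0.4552 mol
Q = 0.4552 × 96500 = 43930 C
I = Q / t = 43930 / 22608 s = 1.94 A

1.94 A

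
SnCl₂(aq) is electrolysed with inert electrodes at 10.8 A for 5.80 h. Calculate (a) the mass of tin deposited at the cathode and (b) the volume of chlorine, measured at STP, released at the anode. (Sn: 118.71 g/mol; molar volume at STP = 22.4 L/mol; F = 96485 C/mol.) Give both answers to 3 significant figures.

Q = 10.8 × 20880 = 2.255×10^5 C; n(e⁻) = 2.255×10^5 / 96485 = 2.337 mol
Cathode: Sn²⁺ + 2e⁻ → Sn → n(Sn) = 2.337/2 = 1.169 mol → 139 g
Anode: 2Cl⁻ → Cl₂ + 2e⁻ → n(Cl₂) = 2.337/2 = 1.169 mol → 26.2 L

139 g Sn; 26.2 L Cl₂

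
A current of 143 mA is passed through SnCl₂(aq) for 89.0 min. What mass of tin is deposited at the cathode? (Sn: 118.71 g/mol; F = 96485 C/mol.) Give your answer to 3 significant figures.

Q = 0.143 A × 5340 s = 763.6 C
n(e⁻) = 763.6 / 96485 = 0.007914 mol
Sn²⁺ + 2e⁻ → Sn, so n(Sn) = 0.007914 / 2 = 0.003957 mol
m = 0.003957 × 118.71 = 0.470 g

0.470 g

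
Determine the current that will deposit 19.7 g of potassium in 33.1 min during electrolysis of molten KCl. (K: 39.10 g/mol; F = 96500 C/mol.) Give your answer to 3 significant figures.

24.5 A

n(K) = 19.7 / 39.10 = 0.5038 mol
K⁺ + e⁻ → K, so n(e⁻) = 0.5038 mol
Q = 0.5038 × 96500 = 48620 C
I = Q / t = 48620 / 1986 s = 24.5 A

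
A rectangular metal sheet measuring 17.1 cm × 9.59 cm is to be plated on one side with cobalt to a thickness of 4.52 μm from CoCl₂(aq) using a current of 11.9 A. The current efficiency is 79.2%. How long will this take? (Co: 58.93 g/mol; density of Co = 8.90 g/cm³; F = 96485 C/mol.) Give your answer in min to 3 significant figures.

3.82 min

Plated area = 17.1 × 9.59 = 164.0 cm²
Volume = 164.0 × 4.52×10⁻⁴ cm = 0.07413 cm³
m(Co) = 0.07413 × 8.90 = 0.6598 g
n(Co) = 0.6598 / 58.93 = 0.01120 mol; n(e⁻) = 2 × 0.01120 = 0.02240 mol
Q = 0.02240 × 96485 / 0.792 = 2729 C
t = 2729 / 11.9 = 229.3 s = 3.82 min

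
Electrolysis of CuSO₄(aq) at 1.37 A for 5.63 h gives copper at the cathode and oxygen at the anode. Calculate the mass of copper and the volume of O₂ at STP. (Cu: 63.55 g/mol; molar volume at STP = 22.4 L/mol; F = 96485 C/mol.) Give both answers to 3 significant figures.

Q = 1.37 × 20268 = 27770 C; n(e⁻) = 27770 / 96485 = 0.2878 mol
Cathode: Cu²⁺ + 2e⁻ → Cu → n(Cu) = 0.2878/2 = 0.1439 mol → 9.14 g
Anode: 2H₂O → O₂ + 4H⁺ + 4e⁻ → n(O₂) = 0.2878/4 = 0.07195 mol → 1.61 L

9.14 g Cu; 1.61 L O₂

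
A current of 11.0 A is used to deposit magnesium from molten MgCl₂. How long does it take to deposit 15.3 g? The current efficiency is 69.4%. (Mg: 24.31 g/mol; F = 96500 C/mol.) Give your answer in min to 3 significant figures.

265 min

n(Mg) = 15.3 / 24.31 = 0.6294 mol
Mg²⁺ + 2e⁻ → Mg, so n(e⁻) = 2 × 0.6294 = 1.259 mol
Q = 1.259 × 96500 / 0.694 = 1.751×10^5 C
t = Q / I = 1.751×10^5 / 11.0 = 15920 s = 265 min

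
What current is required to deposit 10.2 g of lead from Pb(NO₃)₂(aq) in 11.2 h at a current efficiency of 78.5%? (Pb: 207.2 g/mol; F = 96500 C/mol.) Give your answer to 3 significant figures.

n(Pb) = 10.2 / 207.2 = 0.04923 mol
Pb²⁺ + 2e⁻ → Pb, so n(e⁻) = 2 × 0.04923 = 0.09846 mol
Q = 0.09846 × 96500 / 0.785 = 12100 C
I = Q / t = 12100 / 40320 s = 0.300 A

0.300 A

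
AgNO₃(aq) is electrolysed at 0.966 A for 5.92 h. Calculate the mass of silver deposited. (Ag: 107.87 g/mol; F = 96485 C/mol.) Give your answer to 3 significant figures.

23.0 g

Q = It = 0.966 × 21312 = 20590 C
n(e⁻) = Q/F = 20590/96485 = 0.2134 mol
Ag⁺ + e⁻ → Ag, so n(Ag) = 0.2134 mol
m = 0.2134 × 107.87 = 23.0 g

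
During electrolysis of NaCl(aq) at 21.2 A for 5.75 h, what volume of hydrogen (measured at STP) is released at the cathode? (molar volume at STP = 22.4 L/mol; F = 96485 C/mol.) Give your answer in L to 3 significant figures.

Q = 21.2 A × 20700 s = 4.388×10^5 C
Moles of electrons = 4.388×10^5 / 96485 = 4.548 mol
2H⁺ + 2e⁻ → H₂, so n(H₂) = 4.548 / 2 = 2.274 mol
V = 2.274 × 22.4 = 50.94 L

50.9 L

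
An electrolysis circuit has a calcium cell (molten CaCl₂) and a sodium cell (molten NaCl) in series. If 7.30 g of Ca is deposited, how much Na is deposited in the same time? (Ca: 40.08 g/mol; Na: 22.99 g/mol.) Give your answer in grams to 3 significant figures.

8.37 g

n(Ca) = 7.30 / 40.08 = 0.1821 mol
Ca²⁺ + 2e⁻ → Ca, so n(e⁻) = 2 × 0.1821 = 0.3642 mol
The cells are in series, so the same charge (and hence the same n(e⁻) = 0.3642 mol) passes through both.
Na⁺ + e⁻ → Na, so n(Na) = 0.3642 mol
m(Na) = 0.3642 × 22.99 = 8.37 g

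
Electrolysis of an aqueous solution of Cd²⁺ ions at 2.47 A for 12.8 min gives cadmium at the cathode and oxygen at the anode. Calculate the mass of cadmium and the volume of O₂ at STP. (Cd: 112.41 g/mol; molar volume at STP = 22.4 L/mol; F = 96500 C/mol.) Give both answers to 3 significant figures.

Q = 2.47 × 768 = 1897 C; n(e⁻) = 1897 / 96500 = 0.01966 mol
Cathode: Cd²⁺ + 2e⁻ → Cd → n(Cd) = 0.01966/2 = 0.009830 mol → 1.10 g
Anode: 2H₂O → O₂ + 4H⁺ + 4e⁻ → n(O₂) = 0.01966/4 = 0.004915 mol → 0.110 L

1.10 g Cd; 0.110 L O₂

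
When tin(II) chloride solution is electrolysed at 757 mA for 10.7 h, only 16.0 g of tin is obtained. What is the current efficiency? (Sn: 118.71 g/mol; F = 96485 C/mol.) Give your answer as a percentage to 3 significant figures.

Q = 0.757 × 38520 = 29160 C
n(e⁻) = 29160 / 96485 = 0.3022 mol
Sn²⁺ + 2e⁻ → Sn, so theoretical n(Sn) = 0.1511 mol → 17.94 g
Efficiency = 16.0 / 17.94 = 0.8919 = 89.2%

89.2%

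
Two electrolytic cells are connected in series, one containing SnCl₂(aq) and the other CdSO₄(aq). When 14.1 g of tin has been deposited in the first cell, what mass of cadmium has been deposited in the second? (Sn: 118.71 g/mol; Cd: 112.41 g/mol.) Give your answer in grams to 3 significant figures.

13.4 g

n(Sn) = 14.1 / 118.71 = 0.1188 mol
Sn²⁺ + 2e⁻ → Sn, so n(e⁻) = 2 × 0.1188 = 0.2376 mol
The cells are in series, so the same charge (and hence the same n(e⁻) = 0.2376 mol) passes through both.
Cd²⁺ + 2e⁻ → Cd, so n(Cd) = 0.2376 / 2 = 0.1188 mol
m(Cd) = 0.1188 × 112.41 = 13.4 g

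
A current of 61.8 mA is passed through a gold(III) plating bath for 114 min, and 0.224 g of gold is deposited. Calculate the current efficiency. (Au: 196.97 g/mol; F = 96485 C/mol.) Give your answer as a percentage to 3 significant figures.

Q = 0.0618 × 6840 = 422.7 C
n(e⁻) = 422.7 / 96485 = 0.004381 mol
Au³⁺ + 3e⁻ → Au, so theoretical n(Au) = 0.001460 mol → 0.2876 g
Efficiency = 0.224 / 0.2876 = 0.7789 = 77.9%

77.9%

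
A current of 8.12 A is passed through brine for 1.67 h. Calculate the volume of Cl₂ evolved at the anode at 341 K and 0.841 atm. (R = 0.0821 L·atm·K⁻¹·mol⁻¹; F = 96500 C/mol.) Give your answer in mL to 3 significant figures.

Charge passed = 8.12 × 6012 = 48820 C
n(e⁻) = 48820 / 96500 = 0.5059 mol
2Cl⁻ → Cl₂ + 2e⁻, so n(Cl₂) = 0.5059 / 2 = 0.2530 mol
V = nRT/P = 0.2530 × 0.0821 × 341 / 0.841 = 8.422 L
= 8420 mL

8420 mL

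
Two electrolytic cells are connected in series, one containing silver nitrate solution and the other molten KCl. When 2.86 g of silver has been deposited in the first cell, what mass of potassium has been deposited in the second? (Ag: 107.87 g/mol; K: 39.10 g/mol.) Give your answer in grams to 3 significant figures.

n(Ag) = 2.86 / 107.87 = 0.02651 mol
Ag⁺ + e⁻ → Ag, so n(e⁻) = 0.02651 mol
Since the cells are in series, n(e⁻) in the K cell is also 0.02651 mol.
K⁺ + e⁻ → K, so n(K) = 0.02651 mol
m(K) = 0.02651 × 39.10 = 1.04 g

1.04 g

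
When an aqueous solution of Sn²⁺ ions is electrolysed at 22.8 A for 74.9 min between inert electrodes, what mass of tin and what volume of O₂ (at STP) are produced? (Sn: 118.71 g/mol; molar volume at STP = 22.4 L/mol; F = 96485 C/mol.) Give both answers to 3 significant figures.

63.0 g Sn; 5.95 L O₂

Q = 22.8 × 4494 = 1.025×10^5 C; n(e⁻) = 1.025×10^5 / 96485 = 1.062 mol
Cathode: Sn²⁺ + 2e⁻ → Sn → n(Sn) = 1.062/2 = 0.5310 mol → 63.0 g
Anode: 2H₂O → O₂ + 4H⁺ + 4e⁻ → n(O₂) = 1.062/4 = 0.2655 mol → 5.95 L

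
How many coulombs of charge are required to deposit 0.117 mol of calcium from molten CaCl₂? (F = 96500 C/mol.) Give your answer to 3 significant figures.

Ca²⁺ + 2e⁻ → Ca, so n(e⁻) = 2 × 0.117 = 0.2340 mol
Q = 0.2340 × 96500 = 22580 C

22600 C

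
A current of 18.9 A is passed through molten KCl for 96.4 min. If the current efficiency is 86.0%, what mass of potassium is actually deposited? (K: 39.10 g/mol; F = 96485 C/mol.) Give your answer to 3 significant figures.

38.1 g

Q = 18.9 × 5784 = 1.093×10^5 C
n(e⁻) = 1.093×10^5 / 96485 = 1.133 mol
K⁺ + e⁻ → K, so theoretical m(K) = 1.133 × 39.10 = 44.30 g
Actual mass = 86.0% × 44.30 = 38.1 g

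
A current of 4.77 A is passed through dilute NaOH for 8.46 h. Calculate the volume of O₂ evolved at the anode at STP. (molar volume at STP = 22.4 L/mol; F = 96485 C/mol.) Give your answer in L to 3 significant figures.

Charge passed = 4.77 × 30456 = 1.453×10^5 C
Moles of electrons = 1.453×10^5 / 96485 = 1.506 mol
2H₂O → O₂ + 4H⁺ + 4e⁻, so n(O₂) = 1.506 / 4 = 0.3765 mol
V = 0.3765 × 22.4 = 8.434 L

8.43 L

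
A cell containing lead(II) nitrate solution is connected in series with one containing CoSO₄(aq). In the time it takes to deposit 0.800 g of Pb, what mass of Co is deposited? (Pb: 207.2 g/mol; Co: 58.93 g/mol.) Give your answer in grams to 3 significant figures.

n(Pb) = 0.800 / 207.2 = 0.003861 mol
Pb²⁺ + 2e⁻ → Pb, so n(e⁻) = 2 × 0.003861 = 0.007722 mol
Same current for the same time ⇒ same n(e⁻) = 0.007722 mol in both cells.
Co²⁺ + 2e⁻ → Co, so n(Co) = 0.007722 / 2 = 0.003861 mol
m(Co) = 0.003861 × 58.93 = 0.228 g

0.228 g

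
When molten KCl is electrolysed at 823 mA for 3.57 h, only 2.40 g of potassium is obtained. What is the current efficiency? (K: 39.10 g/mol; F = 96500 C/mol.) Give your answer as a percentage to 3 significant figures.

56.0%

Q = 0.823 × 12852 = 10580 C
n(e⁻) = 10580 / 96500 = 0.1096 mol
K⁺ + e⁻ → K, so theoretical n(K) = 0.1096 mol → 4.285 g
Efficiency = 2.40 / 4.285 = 0.5601 = 56.0%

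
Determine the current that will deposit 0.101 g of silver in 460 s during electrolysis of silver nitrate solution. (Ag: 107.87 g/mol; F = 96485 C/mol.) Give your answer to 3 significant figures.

0.196 A

n(Ag) = 0.101 / 107.87 = 9.363×10^-4 mol
Ag⁺ + e⁻ → Ag, so n(e⁻) = 9.363×10^-4 mol
Q = 9.363×10^-4 × 96485 = 90.34 C
I = Q / t = 90.34 / 460 s = 0.196 A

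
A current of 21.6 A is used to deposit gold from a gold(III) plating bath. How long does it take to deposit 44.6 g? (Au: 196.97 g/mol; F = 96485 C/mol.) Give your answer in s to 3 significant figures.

3030 s

n(Au) = 44.6 / 196.97 = 0.2264 mol
Au³⁺ + 3e⁻ → Au, so n(e⁻) = 3 × 0.2264 = 0.6792 mol
Q = 0.6792 × 96485 = 65530 C
t = Q / I = 65530 / 21.6 = 3034 s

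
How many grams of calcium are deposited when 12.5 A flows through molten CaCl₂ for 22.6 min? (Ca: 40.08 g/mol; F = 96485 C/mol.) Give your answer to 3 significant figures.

3.52 g

Charge passed = 12.5 × 1356 = 16950 C
n(e⁻) = 16950 / 96485 = 0.1757 mol
Ca²⁺ + 2e⁻ → Ca, so n(Ca) = 0.1757 / 2 = 0.08785 mol
m = 0.08785 × 40.08 = 3.52 g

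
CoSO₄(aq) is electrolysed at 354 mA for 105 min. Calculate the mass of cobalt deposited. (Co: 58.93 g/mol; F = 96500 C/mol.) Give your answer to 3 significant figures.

0.681 g

Q = 0.354 A × 6300 s = 2230 C
Moles of electrons = 2230 / 96500 = 0.02311 mol
Co²⁺ + 2e⁻ → Co, so n(Co) = 0.02311 / 2 = 0.01156 mol
m = 0.01156 × 58.93 = 0.681 g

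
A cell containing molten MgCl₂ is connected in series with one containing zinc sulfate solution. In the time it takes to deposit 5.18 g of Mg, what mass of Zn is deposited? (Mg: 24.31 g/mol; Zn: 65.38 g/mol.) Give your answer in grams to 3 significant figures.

13.9 g

n(Mg) = 5.18 / 24.31 = 0.2131 mol
Mg²⁺ + 2e⁻ → Mg, so n(e⁻) = 2 × 0.2131 = 0.4262 mol
Since the cells are in series, n(e⁻) in the Zn cell is also 0.4262 mol.
Zn²⁺ + 2e⁻ → Zn, so n(Zn) = 0.4262 / 2 = 0.2131 mol
m(Zn) = 0.2131 × 65.38 = 13.9 g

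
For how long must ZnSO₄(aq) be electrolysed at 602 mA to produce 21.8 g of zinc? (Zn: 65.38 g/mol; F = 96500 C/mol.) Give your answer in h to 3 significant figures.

29.7 h

n(Zn) = 21.8 / 65.38 = 0.3334 mol
Zn²⁺ + 2e⁻ → Zn, so n(e⁻) = 2 × 0.3334 = 0.6668 mol
Q = 0.6668 × 96500 = 64350 C
t = Q / I = 64350 / 0.602 = 1.069×10^5 s = 29.7 h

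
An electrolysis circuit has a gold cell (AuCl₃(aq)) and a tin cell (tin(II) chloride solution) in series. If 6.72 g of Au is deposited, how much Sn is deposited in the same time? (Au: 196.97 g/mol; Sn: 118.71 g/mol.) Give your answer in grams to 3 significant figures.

6.08 g

n(Au) = 6.72 / 196.97 = 0.03412 mol
Au³⁺ + 3e⁻ → Au, so n(e⁻) = 3 × 0.03412 = 0.1024 mol
The cells are in series, so the same charge (and hence the same n(e⁻) = 0.1024 mol) passes through both.
Sn²⁺ + 2e⁻ → Sn, so n(Sn) = 0.1024 / 2 = 0.05120 mol
m(Sn) = 0.05120 × 118.71 = 6.08 g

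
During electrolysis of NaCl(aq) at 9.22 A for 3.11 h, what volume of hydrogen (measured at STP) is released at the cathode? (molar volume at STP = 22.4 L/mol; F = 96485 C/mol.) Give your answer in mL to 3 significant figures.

12000 mL

Q = 9.22 A × 11196 s = 1.032×10^5 C
Moles of electrons = 1.032×10^5 / 96485 = 1.070 mol
2H⁺ + 2e⁻ → H₂, so n(H₂) = 1.070 / 2 = 0.5350 mol
V = 0.5350 × 22.4 = 11.98 L
= 12000 mL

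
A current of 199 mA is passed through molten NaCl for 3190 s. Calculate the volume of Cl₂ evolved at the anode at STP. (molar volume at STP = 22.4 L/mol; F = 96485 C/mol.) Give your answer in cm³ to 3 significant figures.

73.7 cm³

Q = 0.199 A × 3190 s = 634.8 C
n(e⁻) = Q/F = 634.8/96485 = 0.006579 mol
2Cl⁻ → Cl₂ + 2e⁻, so n(Cl₂) = 0.006579 / 2 = 0.003290 mol
V = 0.003290 × 22.4 = 0.07370 L
= 73.7 cm³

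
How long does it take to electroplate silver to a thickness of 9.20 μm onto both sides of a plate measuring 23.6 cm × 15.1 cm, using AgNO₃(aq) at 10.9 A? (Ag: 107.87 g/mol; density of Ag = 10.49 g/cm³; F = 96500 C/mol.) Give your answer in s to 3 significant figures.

Plated area = 2 × 23.6 × 15.1 = 712.7 cm²
Volume = 712.7 × 9.20×10⁻⁴ cm = 0.6557 cm³
m(Ag) = 0.6557 × 10.49 = 6.878 g
n(Ag) = 6.878 / 107.87 = 0.06376 mol; n(e⁻) = 0.06376 mol
Q = 0.06376 × 96500 = 6153 C
t = 6153 / 10.9 = 564.5 s

565 s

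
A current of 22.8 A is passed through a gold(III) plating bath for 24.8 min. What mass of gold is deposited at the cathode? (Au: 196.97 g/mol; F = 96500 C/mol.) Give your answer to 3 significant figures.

Q = It = 22.8 × 1488 = 33930 C
Moles of electrons = 33930 / 96500 = 0.3516 mol
Au³⁺ + 3e⁻ → Au, so n(Au) = 0.3516 / 3 = 0.1172 mol
m = 0.1172 × 196.97 = 23.1 g

23.1 g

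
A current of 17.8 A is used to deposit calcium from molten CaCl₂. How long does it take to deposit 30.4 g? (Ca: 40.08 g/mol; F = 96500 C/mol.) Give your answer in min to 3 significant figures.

n(Ca) = 30.4 / 40.08 = 0.7585 mol
Ca²⁺ + 2e⁻ → Ca, so n(e⁻) = 2 × 0.7585 = 1.517 mol
Q = 1.517 × 96500 = 1.464×10^5 C
t = Q / I = 1.464×10^5 / 17.8 = 8225 s = 137 min

137 min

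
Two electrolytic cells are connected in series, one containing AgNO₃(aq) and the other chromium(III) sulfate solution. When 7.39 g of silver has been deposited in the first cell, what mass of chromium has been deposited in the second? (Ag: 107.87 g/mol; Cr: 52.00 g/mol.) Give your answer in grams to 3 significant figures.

n(Ag) = 7.39 / 107.87 = 0.06851 mol
Ag⁺ + e⁻ → Ag, so n(e⁻) = 0.06851 mol
In series, the same 0.06851 mol of electrons flows through the second cell.
Cr³⁺ + 3e⁻ → Cr, so n(Cr) = 0.06851 / 3 = 0.02284 mol
m(Cr) = 0.02284 × 52.00 = 1.19 g

1.19 g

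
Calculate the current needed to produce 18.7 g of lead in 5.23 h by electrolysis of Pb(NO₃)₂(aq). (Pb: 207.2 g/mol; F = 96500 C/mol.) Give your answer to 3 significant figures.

0.925 A

n(Pb) = 18.7 / 207.2 = 0.09025 mol
Pb²⁺ + 2e⁻ → Pb, so n(e⁻) = 2 × 0.09025 = 0.1805 mol
Q = 0.1805 × 96500 = 17420 C
I = Q / t = 17420 / 18828 s = 0.925 A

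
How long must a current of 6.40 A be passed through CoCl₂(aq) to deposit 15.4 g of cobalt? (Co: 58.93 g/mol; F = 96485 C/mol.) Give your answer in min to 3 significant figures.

131 min

n(Co) = 15.4 / 58.93 = 0.2613 mol
Co²⁺ + 2e⁻ → Co, so n(e⁻) = 2 × 0.2613 = 0.5226 mol
Q = 0.5226 × 96485 = 50420 C
t = Q / I = 50420 / 6.40 = 7878 s = 131 min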